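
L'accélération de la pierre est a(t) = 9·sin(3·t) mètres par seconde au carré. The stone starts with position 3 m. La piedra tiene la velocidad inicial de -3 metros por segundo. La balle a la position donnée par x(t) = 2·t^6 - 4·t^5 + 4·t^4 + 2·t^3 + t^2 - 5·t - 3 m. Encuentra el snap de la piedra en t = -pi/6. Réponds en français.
Nous devons dériver notre équation de l'accélération a(t) = 9·sin(3·t) 2 fois. En dérivant l'accélération, nous obtenons le jerk: j(t) = 27·cos(3·t). La dérivée du jerk donne le snap: s(t) = -81·sin(3·t). En utilisant s(t) = -81·sin(3·t) et en substituant t = -pi/6, nous trouvons s = 81.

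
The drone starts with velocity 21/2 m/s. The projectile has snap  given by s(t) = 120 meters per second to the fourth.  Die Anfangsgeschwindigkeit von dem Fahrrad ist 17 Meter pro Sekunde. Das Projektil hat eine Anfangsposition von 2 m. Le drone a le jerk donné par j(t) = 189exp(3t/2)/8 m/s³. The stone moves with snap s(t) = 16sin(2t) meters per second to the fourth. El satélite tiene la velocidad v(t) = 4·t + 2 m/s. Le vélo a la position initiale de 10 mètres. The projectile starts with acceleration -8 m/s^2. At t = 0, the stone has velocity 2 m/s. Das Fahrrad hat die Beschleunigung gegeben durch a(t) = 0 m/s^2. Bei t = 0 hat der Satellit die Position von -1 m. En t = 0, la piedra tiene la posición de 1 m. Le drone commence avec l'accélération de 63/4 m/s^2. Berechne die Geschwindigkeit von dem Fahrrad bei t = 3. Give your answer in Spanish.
Necesitamos integrar nuestra ecuación de la aceleración a(t) = 0 1 vez. Integrando la aceleración y usando la condición inicial v(0) = 17, obtenemos v(t) = 17. Tenemos la velocidad v(t) = 17. Sustituyendo t = 3: v(3) = 17.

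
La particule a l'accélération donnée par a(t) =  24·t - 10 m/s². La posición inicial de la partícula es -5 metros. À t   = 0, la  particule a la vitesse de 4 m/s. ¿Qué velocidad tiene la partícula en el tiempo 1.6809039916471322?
Partiendo de la aceleración a(t) = 24·t - 10, tomamos 1 integral. Integrando la aceleración y usando la condición inicial v(0) = 4, obtenemos v(t) = 12·t^2 - 10·t + 4. De la ecuación de la velocidad v(t) = 12·t^2 - 10·t + 4, sustituimos t = 1.6809039916471322 para obtener v = 21.0962188331518.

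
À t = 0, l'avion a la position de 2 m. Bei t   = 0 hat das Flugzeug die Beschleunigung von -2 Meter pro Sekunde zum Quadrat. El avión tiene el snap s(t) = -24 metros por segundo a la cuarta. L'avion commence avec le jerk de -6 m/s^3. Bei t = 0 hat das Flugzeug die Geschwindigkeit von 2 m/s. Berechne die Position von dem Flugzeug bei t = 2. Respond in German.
Ausgehend von dem Snap s(t) = -24, nehmen wir 4 Integrale. Mit ∫s(t)dt und Anwendung von j(0) = -6, finden wir j(t) = -24·t - 6. Das Integral von dem Ruck, mit a(0) = -2, ergibt die Beschleunigung: a(t) = -12·t^2 - 6·t - 2. Das Integral von der Beschleunigung ist die Geschwindigkeit. Mit v(0) = 2 erhalten wir v(t) = -4·t^3 - 3·t^2 - 2·t + 2. Mit ∫v(t)dt und Anwendung von x(0) = 2, finden wir x(t) = -t^4 - t^3 - t^2 + 2·t + 2. Wir haben die Position x(t) = -t^4 - t^3 - t^2 + 2·t + 2. Durch Einsetzen von t = 2: x(2) = -22.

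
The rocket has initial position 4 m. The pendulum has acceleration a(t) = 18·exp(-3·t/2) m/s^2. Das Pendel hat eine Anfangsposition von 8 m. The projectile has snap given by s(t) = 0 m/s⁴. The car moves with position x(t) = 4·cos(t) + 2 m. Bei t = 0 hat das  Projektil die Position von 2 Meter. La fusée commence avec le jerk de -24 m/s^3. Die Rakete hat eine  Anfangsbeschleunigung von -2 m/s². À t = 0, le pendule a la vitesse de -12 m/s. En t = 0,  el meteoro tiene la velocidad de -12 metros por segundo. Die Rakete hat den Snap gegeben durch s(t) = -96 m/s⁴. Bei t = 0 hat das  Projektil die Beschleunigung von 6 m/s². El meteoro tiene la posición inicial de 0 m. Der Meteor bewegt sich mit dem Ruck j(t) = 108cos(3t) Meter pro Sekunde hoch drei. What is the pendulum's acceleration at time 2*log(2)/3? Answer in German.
Wir haben die Beschleunigung a(t) = 18·exp(-3·t/2). Durch Einsetzen von t = 2*log(2)/3: a(2*log(2)/3) = 9.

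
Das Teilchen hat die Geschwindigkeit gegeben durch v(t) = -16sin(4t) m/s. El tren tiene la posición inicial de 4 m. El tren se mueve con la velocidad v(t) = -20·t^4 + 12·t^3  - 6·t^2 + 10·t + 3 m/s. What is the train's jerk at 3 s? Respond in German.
Um dies zu lösen, müssen wir 2 Ableitungen unserer Gleichung für die Geschwindigkeit v(t) = -20·t^4 + 12·t^3 - 6·t^2 + 10·t + 3 nehmen. Die Ableitung von der Geschwindigkeit ergibt die Beschleunigung: a(t) = -80·t^3 + 36·t^2 - 12·t + 10. Mit d/dt von a(t) finden wir j(t) = -240·t^2 + 72·t - 12. Wir haben den Ruck j(t) = -240·t^2 + 72·t - 12. Durch Einsetzen von t = 3: j(3) = -1956.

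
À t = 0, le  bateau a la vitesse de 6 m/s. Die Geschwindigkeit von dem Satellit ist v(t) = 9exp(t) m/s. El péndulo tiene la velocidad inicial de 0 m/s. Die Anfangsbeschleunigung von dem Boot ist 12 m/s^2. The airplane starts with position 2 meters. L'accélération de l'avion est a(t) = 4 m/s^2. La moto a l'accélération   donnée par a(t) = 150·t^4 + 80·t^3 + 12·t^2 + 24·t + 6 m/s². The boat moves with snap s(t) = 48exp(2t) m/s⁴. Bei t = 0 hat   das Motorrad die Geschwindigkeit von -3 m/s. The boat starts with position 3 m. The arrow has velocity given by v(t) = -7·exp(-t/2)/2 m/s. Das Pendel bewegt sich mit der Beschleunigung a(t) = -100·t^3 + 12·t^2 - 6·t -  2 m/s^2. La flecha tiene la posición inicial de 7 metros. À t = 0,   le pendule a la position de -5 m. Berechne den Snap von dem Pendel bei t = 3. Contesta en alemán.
Ausgehend von der Beschleunigung a(t) = -100·t^3 + 12·t^2 - 6·t - 2, nehmen wir 2 Ableitungen. Die Ableitung von der Beschleunigung ergibt den Ruck: j(t) = -300·t^2 + 24·t - 6. Die Ableitung von dem Ruck ergibt den Snap: s(t) = 24 - 600·t. Wir haben den Snap s(t) = 24 - 600·t. Durch Einsetzen von t = 3: s(3) = -1776.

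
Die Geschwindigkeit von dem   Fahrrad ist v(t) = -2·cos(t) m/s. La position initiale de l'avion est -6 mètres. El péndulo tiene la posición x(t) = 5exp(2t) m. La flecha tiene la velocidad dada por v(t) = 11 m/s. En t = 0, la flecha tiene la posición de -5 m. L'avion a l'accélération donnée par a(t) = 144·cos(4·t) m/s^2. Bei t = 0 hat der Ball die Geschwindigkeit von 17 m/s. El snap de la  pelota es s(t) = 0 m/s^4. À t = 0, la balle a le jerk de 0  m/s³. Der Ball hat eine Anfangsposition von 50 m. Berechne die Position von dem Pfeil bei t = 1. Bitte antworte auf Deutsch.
Wir müssen unsere Gleichung für die Geschwindigkeit v(t) = 11 1-mal integrieren. Das Integral von der Geschwindigkeit, mit x(0) = -5, ergibt die Position: x(t) = 11·t - 5. Aus der Gleichung für die Position x(t) = 11·t - 5, setzen wir t = 1 ein und erhalten x = 6.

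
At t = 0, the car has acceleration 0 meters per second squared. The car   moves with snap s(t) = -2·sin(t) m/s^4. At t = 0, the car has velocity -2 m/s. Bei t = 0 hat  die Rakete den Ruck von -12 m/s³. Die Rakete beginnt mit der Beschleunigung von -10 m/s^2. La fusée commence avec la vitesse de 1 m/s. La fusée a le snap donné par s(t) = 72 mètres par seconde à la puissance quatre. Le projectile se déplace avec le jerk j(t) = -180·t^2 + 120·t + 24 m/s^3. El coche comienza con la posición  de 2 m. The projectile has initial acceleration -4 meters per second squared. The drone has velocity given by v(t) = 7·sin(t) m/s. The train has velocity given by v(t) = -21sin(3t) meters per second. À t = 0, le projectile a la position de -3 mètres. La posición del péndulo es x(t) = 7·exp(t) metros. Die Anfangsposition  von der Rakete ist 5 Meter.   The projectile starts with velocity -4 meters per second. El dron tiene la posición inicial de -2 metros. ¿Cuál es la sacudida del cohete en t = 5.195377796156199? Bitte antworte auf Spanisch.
Partiendo del snap s(t) = 72, tomamos 1 antiderivada. Integrando el snap y usando la condición inicial j(0) = -12, obtenemos j(t) = 72·t - 12. De la ecuación de la sacudida j(t) = 72·t - 12, sustituimos t = 5.195377796156199 para obtener j = 362.067201323246.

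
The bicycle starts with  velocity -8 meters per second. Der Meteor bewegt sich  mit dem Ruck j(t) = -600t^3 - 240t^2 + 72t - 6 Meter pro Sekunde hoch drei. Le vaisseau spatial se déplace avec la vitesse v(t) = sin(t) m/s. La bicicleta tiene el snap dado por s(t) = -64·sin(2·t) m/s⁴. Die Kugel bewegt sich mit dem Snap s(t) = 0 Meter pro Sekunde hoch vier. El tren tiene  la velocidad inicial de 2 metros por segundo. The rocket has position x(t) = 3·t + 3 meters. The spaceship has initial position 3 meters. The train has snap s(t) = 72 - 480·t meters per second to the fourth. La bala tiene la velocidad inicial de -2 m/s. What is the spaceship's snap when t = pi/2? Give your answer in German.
Wir müssen unsere Gleichung für die Geschwindigkeit v(t) = sin(t) 3-mal ableiten. Mit d/dt von v(t) finden wir a(t) = cos(t). Mit d/dt von a(t) finden wir j(t) = -sin(t). Mit d/dt von j(t) finden wir s(t) = -cos(t). Mit s(t) = -cos(t) und Einsetzen von t = pi/2, finden wir s = 0.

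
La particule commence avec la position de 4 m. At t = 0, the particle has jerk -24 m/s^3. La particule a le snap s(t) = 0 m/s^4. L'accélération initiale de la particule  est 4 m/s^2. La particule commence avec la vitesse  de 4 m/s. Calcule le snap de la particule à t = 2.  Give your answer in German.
Aus der Gleichung für den Snap s(t) = 0, setzen wir t = 2 ein und erhalten s = 0.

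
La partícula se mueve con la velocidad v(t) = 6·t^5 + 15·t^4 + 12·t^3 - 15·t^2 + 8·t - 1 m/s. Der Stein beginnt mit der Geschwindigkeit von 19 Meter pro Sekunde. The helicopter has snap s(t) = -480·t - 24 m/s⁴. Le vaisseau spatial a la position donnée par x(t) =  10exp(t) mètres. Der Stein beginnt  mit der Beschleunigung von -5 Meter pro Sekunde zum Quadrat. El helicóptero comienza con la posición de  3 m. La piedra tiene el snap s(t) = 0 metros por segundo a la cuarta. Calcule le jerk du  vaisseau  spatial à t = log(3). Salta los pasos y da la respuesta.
La réponse est 30.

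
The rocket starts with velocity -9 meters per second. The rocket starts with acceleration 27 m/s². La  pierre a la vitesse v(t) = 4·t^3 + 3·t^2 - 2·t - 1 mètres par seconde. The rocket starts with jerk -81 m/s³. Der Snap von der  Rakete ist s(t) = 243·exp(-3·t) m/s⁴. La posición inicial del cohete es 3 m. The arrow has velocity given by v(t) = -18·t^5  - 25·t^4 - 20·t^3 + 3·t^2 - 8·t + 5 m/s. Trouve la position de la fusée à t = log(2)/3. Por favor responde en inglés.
We need to integrate our snap equation s(t) = 243·exp(-3·t) 4 times. The integral of snap is jerk. Using j(0) = -81, we get j(t) = -81·exp(-3·t). Integrating jerk and using the initial condition a(0) = 27, we get a(t) = 27·exp(-3·t). Taking ∫a(t)dt and applying v(0) = -9, we find v(t) = -9·exp(-3·t). Integrating velocity and using the initial condition x(0) = 3, we get x(t) = 3·exp(-3·t). Using x(t) = 3·exp(-3·t) and substituting t = log(2)/3, we find x = 3/2.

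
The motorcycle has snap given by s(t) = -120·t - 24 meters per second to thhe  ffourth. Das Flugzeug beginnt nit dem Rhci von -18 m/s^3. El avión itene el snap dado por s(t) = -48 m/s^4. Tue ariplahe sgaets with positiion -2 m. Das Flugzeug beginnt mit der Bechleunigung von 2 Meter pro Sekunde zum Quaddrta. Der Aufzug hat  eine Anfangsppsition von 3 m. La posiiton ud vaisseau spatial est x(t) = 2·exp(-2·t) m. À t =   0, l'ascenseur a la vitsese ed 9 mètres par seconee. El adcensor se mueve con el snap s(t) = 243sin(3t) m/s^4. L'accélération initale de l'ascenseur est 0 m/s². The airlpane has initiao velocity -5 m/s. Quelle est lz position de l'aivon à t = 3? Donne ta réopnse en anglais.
We need to integrate our snap equation s(t) = -48 4 times. Taking ∫s(t)dt and applying j(0) = -18, we find j(t) = -48·t - 18. Finding the integral of j(t) and using a(0) = 2: a(t) = -24·t^2 - 18·t + 2. The antiderivative of acceleration is velocity. Using v(0) = -5, we get v(t) = -8·t^3 - 9·t^2 + 2·t - 5. The antiderivative of velocity, with x(0) = -2, gives position: x(t) = -2·t^4 - 3·t^3 + t^2 - 5·t - 2. Using x(t) = -2·t^4 - 3·t^3 + t^2 - 5·t - 2 and substituting t = 3, we find x = -251.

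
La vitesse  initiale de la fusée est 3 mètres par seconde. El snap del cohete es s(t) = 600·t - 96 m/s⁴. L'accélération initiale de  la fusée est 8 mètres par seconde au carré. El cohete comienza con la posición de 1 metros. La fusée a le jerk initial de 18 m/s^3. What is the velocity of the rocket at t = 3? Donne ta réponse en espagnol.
Debemos encontrar la integral de nuestra ecuación del snap s(t) = 600·t - 96 3 veces. Integrando el snap y usando la condición inicial j(0) = 18, obtenemos j(t) = 300·t^2 - 96·t + 18. La integral de la sacudida, con a(0) = 8, da la aceleración: a(t) = 100·t^3 - 48·t^2 + 18·t + 8. Integrando la aceleración y usando la condición inicial v(0) = 3, obtenemos v(t) = 25·t^4 - 16·t^3 + 9·t^2 + 8·t + 3. De la ecuación de la velocidad v(t) = 25·t^4 - 16·t^3 + 9·t^2 + 8·t + 3, sustituimos t = 3 para obtener v = 1701.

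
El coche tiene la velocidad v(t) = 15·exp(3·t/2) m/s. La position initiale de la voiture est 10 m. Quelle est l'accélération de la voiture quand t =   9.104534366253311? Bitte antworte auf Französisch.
En partant de la vitesse v(t) = 15·exp(3·t/2), nous prenons 1 dérivée. En prenant d/dt de v(t), nous trouvons a(t) = 45·exp(3·t/2)/2. Nous avons l'accélération a(t) = 45·exp(3·t/2)/2. En substituant t = 9.104534366253311: a(9.104534366253311) = 19198003.7183597.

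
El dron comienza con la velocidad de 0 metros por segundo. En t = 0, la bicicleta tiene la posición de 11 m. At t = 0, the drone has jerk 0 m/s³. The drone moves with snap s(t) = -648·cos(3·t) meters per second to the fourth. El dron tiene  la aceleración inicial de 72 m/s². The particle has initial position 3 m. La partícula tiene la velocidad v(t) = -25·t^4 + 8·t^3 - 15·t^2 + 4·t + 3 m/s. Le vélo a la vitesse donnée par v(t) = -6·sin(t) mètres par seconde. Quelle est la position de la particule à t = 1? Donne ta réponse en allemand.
Wir müssen das Integral unserer Gleichung für die Geschwindigkeit v(t) = -25·t^4 + 8·t^3 - 15·t^2 + 4·t + 3 1-mal finden. Das Integral von der Geschwindigkeit, mit x(0) = 3, ergibt die Position: x(t) = -5·t^5 + 2·t^4 - 5·t^3 + 2·t^2 + 3·t + 3. Wir haben die Position x(t) = -5·t^5 + 2·t^4 - 5·t^3 + 2·t^2 + 3·t + 3. Durch Einsetzen von t = 1: x(1) = 0.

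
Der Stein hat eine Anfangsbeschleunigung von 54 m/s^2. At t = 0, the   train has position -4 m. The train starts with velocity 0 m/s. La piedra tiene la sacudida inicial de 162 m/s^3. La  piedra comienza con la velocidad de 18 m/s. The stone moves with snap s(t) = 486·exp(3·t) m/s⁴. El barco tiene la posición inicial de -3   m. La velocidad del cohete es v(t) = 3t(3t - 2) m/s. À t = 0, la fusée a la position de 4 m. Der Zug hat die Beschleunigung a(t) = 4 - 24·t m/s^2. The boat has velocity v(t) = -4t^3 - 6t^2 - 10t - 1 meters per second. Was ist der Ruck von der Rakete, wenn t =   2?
Um dies zu lösen, müssen wir 2 Ableitungen unserer Gleichung für die Geschwindigkeit v(t) = 3·t·(3·t - 2) nehmen. Durch Ableiten von der Geschwindigkeit erhalten wir die Beschleunigung: a(t) = 18·t - 6. Durch Ableiten von der Beschleunigung erhalten wir den Ruck: j(t) = 18. Mit j(t) = 18 und Einsetzen von t = 2, finden wir j = 18.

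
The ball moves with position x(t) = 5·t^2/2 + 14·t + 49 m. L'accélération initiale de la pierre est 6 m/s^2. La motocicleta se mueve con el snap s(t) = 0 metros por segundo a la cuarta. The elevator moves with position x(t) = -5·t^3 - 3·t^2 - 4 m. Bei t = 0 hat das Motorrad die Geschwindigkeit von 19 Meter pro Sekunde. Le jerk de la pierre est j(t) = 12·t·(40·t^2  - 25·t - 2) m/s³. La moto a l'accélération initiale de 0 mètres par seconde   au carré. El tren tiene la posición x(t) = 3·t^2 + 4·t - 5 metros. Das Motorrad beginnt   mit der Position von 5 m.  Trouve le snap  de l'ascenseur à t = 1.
Nous devons dériver notre équation de la position x(t) = -5·t^3 - 3·t^2 - 4 4 fois. En dérivant la position, nous obtenons la vitesse: v(t) = -15·t^2 - 6·t. En prenant d/dt de v(t), nous trouvons a(t) = -30·t - 6. En prenant d/dt de a(t), nous trouvons j(t) = -30. En dérivant le jerk, nous obtenons le snap: s(t) = 0. De l'équation du snap s(t) = 0, nous substituons t = 1 pour obtenir s = 0.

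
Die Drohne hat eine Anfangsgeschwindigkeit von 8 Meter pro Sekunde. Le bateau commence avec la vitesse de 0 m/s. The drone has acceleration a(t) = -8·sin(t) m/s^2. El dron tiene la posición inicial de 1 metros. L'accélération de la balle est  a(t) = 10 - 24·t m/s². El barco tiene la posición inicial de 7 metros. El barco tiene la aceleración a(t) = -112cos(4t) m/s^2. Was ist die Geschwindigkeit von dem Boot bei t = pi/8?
Wir müssen das Integral unserer Gleichung für die Beschleunigung a(t) = -112·cos(4·t) 1-mal finden. Das Integral von der Beschleunigung ist die Geschwindigkeit. Mit v(0) = 0 erhalten wir v(t) = -28·sin(4·t). Mit v(t) = -28·sin(4·t) und Einsetzen von t = pi/8, finden wir v = -28.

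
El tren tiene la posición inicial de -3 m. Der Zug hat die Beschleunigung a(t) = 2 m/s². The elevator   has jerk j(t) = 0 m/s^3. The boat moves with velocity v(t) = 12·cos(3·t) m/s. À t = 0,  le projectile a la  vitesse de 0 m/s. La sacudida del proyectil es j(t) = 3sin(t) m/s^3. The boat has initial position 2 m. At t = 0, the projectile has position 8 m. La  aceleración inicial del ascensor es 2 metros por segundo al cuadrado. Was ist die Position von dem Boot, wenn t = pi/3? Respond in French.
En partant de la vitesse v(t) = 12·cos(3·t), nous prenons 1 intégrale. L'intégrale de la vitesse est la position. En utilisant x(0) = 2, nous obtenons x(t) = 4·sin(3·t) + 2. De l'équation de la position x(t) = 4·sin(3·t) + 2, nous substituons t = pi/3 pour obtenir x = 2.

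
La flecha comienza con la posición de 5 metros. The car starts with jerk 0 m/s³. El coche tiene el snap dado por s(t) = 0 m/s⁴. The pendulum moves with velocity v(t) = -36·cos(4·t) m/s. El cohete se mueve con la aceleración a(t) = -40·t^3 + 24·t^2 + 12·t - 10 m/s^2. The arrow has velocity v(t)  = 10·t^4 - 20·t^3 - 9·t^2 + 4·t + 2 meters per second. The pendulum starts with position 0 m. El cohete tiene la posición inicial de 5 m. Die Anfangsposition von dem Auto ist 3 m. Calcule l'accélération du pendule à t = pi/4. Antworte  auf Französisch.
Pour résoudre ceci, nous devons prendre 1 dérivée de notre équation de la vitesse v(t) = -36·cos(4·t). La dérivée de la vitesse donne l'accélération: a(t) = 144·sin(4·t). Nous avons l'accélération a(t) = 144·sin(4·t). En substituant t = pi/4: a(pi/4) = 0.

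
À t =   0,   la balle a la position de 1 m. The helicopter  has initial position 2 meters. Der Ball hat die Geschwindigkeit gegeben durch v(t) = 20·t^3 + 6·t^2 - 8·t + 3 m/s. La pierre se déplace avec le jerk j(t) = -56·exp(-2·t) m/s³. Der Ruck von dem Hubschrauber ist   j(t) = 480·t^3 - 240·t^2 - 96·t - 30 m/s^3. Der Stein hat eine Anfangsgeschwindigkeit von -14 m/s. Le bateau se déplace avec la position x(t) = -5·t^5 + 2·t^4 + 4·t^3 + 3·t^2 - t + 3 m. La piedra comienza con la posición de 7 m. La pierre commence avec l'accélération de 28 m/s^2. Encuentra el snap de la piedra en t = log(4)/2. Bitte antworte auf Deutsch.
Um dies zu lösen, müssen wir 1 Ableitung unserer Gleichung für den Ruck j(t) = -56·exp(-2·t) nehmen. Durch Ableiten von dem Ruck erhalten wir den Snap: s(t) = 112·exp(-2·t). Aus der Gleichung für den Snap s(t) = 112·exp(-2·t), setzen wir t = log(4)/2 ein und erhalten s = 28.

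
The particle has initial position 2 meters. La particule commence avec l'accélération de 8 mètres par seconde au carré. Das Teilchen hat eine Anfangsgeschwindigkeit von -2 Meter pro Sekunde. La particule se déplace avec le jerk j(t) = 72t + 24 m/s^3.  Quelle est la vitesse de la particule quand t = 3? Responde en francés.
Pour résoudre ceci, nous devons prendre 2 intégrales de notre équation du jerk j(t) = 72·t + 24. L'intégrale du jerk, avec a(0) = 8, donne l'accélération: a(t) = 36·t^2 + 24·t + 8. En intégrant l'accélération et en utilisant la condition initiale v(0) = -2, nous obtenons v(t) = 12·t^3 + 12·t^2 + 8·t - 2. De l'équation de la vitesse v(t) = 12·t^3 + 12·t^2 + 8·t - 2, nous substituons t = 3 pour obtenir v = 454.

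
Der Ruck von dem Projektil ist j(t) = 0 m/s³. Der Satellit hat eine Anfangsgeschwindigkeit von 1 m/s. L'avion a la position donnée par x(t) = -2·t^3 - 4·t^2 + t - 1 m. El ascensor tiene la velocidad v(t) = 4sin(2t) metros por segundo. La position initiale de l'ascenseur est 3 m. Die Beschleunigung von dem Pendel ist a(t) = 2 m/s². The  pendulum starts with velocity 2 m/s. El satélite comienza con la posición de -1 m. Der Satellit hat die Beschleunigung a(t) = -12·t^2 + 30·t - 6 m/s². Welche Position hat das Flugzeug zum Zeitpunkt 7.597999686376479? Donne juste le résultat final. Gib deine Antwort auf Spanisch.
x(7.597999686376479) = -1101.57935100217.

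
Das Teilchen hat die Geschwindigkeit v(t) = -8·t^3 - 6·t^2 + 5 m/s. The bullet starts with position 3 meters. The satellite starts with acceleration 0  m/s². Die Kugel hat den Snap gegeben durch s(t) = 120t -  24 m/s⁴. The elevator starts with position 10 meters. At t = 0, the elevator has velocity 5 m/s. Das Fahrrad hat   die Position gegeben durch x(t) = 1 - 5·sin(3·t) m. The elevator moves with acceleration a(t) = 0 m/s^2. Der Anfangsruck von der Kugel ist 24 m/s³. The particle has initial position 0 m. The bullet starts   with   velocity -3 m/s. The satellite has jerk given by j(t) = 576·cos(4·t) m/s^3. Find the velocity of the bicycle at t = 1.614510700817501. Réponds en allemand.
Ausgehend von der Position x(t) = 1 - 5·sin(3·t), nehmen wir 1 Ableitung. Mit d/dt von x(t) finden wir v(t) = -15·cos(3·t). Wir haben die Geschwindigkeit v(t) = -15·cos(3·t). Durch Einsetzen von t = 1.614510700817501: v(1.614510700817501) = -1.96151300935303.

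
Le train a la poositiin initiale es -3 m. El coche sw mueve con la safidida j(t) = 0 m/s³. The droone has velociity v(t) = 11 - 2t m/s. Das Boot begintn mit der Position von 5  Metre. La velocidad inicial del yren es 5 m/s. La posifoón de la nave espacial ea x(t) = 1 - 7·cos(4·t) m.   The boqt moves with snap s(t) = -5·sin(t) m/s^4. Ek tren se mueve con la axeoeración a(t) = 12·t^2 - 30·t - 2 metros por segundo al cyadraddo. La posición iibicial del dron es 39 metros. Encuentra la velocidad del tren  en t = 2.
Necesitamos integrar nuestra ecuación de la aceleración a(t) = 12·t^2 - 30·t - 2 1 vez. La antiderivada de la aceleración es la velocidad. Usando v(0) = 5, obtenemos v(t) = 4·t^3 - 15·t^2 - 2·t + 5. Usando v(t) = 4·t^3 - 15·t^2 - 2·t + 5 y sustituyendo t = 2, encontramos v = -27.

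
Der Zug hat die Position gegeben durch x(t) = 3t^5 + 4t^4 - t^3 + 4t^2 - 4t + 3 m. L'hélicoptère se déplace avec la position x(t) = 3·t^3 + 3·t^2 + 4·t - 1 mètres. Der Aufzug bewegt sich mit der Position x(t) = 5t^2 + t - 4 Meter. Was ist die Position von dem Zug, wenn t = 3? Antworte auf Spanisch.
Tenemos la posición x(t) = 3·t^5 + 4·t^4 - t^3 + 4·t^2 - 4·t + 3. Sustituyendo t = 3: x(3) = 1053.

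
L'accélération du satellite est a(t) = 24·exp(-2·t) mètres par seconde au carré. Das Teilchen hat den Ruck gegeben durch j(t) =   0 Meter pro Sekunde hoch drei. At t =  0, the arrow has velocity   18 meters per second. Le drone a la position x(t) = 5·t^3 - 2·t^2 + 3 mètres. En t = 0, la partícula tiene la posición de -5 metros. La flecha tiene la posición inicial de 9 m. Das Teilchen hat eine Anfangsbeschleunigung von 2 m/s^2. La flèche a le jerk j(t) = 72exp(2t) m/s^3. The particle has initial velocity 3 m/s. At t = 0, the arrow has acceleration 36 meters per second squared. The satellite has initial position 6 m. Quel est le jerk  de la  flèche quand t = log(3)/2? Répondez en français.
De l'équation du jerk j(t) = 72·exp(2·t), nous substituons t = log(3)/2 pour obtenir j = 216.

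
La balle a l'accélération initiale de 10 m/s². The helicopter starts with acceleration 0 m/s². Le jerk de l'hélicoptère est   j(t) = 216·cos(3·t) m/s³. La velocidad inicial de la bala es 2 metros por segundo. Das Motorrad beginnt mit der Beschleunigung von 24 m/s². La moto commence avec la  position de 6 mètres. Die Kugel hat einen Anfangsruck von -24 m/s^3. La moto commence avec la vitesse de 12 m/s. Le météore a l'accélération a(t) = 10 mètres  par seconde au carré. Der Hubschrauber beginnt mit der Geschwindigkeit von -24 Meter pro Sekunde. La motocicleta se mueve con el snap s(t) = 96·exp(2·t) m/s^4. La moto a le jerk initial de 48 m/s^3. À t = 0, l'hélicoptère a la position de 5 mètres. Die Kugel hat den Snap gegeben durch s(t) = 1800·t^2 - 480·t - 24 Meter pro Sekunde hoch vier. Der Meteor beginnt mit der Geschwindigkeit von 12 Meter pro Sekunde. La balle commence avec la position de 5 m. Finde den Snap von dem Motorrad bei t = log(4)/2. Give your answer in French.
En utilisant s(t) = 96·exp(2·t) et en substituant t = log(4)/2, nous trouvons s = 384.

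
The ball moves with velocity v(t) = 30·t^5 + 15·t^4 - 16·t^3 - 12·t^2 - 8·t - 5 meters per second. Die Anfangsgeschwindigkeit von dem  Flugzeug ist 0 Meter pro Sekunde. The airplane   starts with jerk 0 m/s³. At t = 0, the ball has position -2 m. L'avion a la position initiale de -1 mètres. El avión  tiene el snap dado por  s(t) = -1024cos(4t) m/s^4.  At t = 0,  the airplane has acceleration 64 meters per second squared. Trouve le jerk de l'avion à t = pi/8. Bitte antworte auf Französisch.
Nous devons trouver la primitive de notre équation du snap s(t) = -1024·cos(4·t) 1 fois. En intégrant le snap et en utilisant la condition initiale j(0) = 0, nous obtenons j(t) = -256·sin(4·t). Nous avons le jerk j(t) = -256·sin(4·t). En substituant t = pi/8: j(pi/8) = -256.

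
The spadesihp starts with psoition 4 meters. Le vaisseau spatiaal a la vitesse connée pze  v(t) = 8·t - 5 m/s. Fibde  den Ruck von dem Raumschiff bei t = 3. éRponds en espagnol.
Debemos derivar nuestra ecuación de la velocidad v(t) = 8·t - 5 2 veces. Derivando la velocidad, obtenemos la aceleración: a(t) = 8. La derivada de la aceleración da la sacudida: j(t) = 0. Tenemos la sacudida j(t) = 0. Sustituyendo t = 3: j(3) = 0.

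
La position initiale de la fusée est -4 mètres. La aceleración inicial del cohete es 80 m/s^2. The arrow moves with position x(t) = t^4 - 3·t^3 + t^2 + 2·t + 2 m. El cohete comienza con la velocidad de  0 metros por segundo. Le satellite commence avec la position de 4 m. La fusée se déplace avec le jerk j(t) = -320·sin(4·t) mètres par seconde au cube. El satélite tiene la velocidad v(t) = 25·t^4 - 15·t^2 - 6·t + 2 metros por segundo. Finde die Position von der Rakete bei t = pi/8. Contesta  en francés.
Nous devons trouver la primitive de notre équation du jerk j(t) = -320·sin(4·t) 3 fois. En prenant ∫j(t)dt et en appliquant a(0) = 80, nous trouvons a(t) = 80·cos(4·t). En prenant ∫a(t)dt et en appliquant v(0) = 0, nous trouvons v(t) = 20·sin(4·t). En intégrant la vitesse et en utilisant la condition initiale x(0) = -4, nous obtenons x(t) = 1 - 5·cos(4·t). De l'équation de la position x(t) = 1 - 5·cos(4·t), nous substituons t = pi/8 pour obtenir x = 1.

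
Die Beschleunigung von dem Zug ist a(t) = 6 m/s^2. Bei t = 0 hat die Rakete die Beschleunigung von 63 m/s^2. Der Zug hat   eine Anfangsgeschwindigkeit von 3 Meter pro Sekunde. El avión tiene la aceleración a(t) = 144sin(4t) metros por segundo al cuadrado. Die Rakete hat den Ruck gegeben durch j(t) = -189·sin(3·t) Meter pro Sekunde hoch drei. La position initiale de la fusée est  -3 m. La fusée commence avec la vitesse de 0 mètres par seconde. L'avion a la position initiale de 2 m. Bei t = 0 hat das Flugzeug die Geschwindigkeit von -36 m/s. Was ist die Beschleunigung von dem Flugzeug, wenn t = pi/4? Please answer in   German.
Aus der Gleichung für die Beschleunigung a(t) = 144·sin(4·t), setzen wir t = pi/4 ein und erhalten a = 0.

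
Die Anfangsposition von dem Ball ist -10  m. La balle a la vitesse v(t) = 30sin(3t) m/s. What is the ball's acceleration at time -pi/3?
To solve this, we need to take 1 derivative of our velocity equation v(t) = 30·sin(3·t). Differentiating velocity, we get acceleration: a(t) = 90·cos(3·t). We have acceleration a(t) = 90·cos(3·t). Substituting t = -pi/3: a(-pi/3) = -90.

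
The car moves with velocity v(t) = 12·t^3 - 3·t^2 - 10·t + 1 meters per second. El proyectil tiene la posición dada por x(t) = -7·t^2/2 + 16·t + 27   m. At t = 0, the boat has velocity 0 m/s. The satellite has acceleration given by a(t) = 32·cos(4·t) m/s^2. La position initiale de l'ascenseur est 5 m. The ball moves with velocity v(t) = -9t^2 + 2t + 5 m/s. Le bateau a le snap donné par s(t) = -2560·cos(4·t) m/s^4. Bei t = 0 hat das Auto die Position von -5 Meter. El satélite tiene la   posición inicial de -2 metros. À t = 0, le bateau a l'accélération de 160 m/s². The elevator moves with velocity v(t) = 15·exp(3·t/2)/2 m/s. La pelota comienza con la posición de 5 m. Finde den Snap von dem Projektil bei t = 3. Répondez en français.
Pour résoudre ceci, nous devons prendre 4 dérivées de notre équation de la position x(t) = -7·t^2/2 + 16·t + 27. En dérivant la position, nous obtenons la vitesse: v(t) = 16 - 7·t. En prenant d/dt de v(t), nous trouvons a(t) = -7. La dérivée de l'accélération donne le jerk: j(t) = 0. En prenant d/dt de j(t), nous trouvons s(t) = 0. En utilisant s(t) = 0 et en substituant t = 3, nous trouvons s = 0.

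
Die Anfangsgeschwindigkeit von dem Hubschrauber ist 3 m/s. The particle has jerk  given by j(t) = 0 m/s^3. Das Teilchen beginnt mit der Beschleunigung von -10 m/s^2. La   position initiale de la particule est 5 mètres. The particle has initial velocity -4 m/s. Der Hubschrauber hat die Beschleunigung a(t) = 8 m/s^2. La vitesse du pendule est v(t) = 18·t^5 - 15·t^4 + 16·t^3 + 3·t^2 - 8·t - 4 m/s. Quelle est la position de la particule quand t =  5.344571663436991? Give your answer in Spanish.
Para resolver esto, necesitamos tomar 3 antiderivadas de nuestra ecuación de la sacudida j(t) = 0. La antiderivada de la sacudida es la aceleración. Usando a(0) = -10, obtenemos a(t) = -10. La antiderivada de la aceleración es la velocidad. Usando v(0) = -4, obtenemos v(t) = -10·t - 4. La integral de la velocidad es la posición. Usando x(0) = 5, obtenemos x(t) = -5·t^2 - 4·t + 5. Usando x(t) = -5·t^2 - 4·t + 5 y sustituyendo t = 5.344571663436991, encontramos x = -159.200517981816.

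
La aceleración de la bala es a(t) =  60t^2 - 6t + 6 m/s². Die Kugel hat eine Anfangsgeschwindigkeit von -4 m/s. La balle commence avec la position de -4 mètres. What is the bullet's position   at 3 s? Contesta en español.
Debemos encontrar la antiderivada de nuestra ecuación de la aceleración a(t) = 60·t^2 - 6·t + 6 2 veces. Tomando ∫a(t)dt y aplicando v(0) = -4, encontramos v(t) = 20·t^3 - 3·t^2 + 6·t - 4. Tomando ∫v(t)dt y aplicando x(0) = -4, encontramos x(t) = 5·t^4 - t^3 + 3·t^2 - 4·t - 4. De la ecuación de la posición x(t) = 5·t^4 - t^3 + 3·t^2 - 4·t - 4, sustituimos t = 3 para obtener x = 389.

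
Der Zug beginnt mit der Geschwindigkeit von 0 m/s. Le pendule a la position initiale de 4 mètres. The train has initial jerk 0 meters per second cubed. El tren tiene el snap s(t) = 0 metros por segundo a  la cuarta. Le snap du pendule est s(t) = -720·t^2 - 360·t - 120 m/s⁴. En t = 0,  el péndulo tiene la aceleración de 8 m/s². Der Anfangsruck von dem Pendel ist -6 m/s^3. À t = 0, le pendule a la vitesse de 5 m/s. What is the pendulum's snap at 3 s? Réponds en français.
De l'équation du snap s(t) = -720·t^2 - 360·t - 120, nous substituons t = 3 pour obtenir s = -7680.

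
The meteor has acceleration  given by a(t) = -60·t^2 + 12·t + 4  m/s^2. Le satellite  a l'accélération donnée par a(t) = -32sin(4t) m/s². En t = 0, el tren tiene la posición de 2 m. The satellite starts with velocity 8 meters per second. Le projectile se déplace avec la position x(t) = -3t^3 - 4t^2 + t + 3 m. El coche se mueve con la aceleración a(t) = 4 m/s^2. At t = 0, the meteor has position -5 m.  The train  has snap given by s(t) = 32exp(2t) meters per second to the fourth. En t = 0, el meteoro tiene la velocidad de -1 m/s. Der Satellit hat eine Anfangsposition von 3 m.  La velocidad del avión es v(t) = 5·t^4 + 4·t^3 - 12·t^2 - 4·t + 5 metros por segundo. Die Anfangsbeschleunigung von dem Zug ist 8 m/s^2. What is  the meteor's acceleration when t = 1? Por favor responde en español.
Usando a(t) = -60·t^2 + 12·t + 4 y sustituyendo t = 1, encontramos a = -44.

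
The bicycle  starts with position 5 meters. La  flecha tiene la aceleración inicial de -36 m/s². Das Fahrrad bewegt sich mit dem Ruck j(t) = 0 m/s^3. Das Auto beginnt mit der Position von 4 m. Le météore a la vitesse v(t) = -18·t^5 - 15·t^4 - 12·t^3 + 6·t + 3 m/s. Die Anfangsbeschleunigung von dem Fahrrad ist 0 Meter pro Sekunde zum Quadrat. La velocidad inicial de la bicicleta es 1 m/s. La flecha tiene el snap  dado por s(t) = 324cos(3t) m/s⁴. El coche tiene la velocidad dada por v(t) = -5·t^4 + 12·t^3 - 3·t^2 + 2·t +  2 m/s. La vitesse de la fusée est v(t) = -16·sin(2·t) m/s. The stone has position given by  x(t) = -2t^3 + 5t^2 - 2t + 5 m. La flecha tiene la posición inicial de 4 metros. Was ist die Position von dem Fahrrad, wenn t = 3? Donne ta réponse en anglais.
We need to integrate our jerk equation j(t) = 0 3 times. The antiderivative of jerk is acceleration. Using a(0) = 0, we get a(t) = 0. Taking ∫a(t)dt and applying v(0) = 1, we find v(t) = 1. The antiderivative of velocity, with x(0) = 5, gives position: x(t) = t + 5. From the given position equation x(t) = t + 5, we substitute t = 3 to get x = 8.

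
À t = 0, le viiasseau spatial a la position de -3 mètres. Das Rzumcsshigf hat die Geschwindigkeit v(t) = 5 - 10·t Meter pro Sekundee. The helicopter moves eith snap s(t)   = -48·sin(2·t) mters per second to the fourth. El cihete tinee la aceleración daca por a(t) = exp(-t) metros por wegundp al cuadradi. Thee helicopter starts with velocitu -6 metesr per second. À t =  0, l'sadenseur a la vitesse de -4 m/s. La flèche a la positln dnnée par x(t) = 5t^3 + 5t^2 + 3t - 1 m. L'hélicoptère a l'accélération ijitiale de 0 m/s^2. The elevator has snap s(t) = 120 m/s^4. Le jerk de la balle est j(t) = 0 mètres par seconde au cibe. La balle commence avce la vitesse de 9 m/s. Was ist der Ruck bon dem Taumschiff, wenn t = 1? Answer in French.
En partant de la vitesse v(t) = 5 - 10·t, nous prenons 2 dérivées. La dérivée de la vitesse donne l'accélération: a(t) = -10. En dérivant l'accélération, nous obtenons le jerk: j(t) = 0. En utilisant j(t) = 0 et en substituant t = 1, nous trouvons j = 0.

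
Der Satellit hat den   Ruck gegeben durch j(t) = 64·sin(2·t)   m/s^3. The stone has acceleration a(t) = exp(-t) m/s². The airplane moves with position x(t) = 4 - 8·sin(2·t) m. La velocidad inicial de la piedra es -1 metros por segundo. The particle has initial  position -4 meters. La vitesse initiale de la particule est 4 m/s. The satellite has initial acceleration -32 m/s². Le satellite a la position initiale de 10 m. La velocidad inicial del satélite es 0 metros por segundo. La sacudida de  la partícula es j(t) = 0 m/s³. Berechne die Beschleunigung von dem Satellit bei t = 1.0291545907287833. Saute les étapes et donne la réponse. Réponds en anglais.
The answer is 14.9897582322778.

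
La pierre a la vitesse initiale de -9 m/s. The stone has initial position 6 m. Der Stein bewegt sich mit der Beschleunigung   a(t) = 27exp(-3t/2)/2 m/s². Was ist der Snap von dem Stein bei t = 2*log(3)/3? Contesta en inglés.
Starting from acceleration a(t) = 27·exp(-3·t/2)/2, we take 2 derivatives. The derivative of acceleration gives jerk: j(t) = -81·exp(-3·t/2)/4. Taking d/dt of j(t), we find s(t) = 243·exp(-3·t/2)/8. We have snap s(t) = 243·exp(-3·t/2)/8. Substituting t = 2*log(3)/3: s(2*log(3)/3) = 81/8.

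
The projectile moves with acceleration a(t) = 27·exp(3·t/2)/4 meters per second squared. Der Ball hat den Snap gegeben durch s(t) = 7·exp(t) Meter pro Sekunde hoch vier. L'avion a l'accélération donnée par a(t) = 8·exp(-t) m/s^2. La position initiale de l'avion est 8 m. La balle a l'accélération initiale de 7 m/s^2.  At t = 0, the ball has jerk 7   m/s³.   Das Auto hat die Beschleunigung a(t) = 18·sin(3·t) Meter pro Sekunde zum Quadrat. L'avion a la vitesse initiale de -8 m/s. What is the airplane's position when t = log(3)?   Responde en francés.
Pour résoudre ceci, nous devons prendre 2 primitives de notre équation de l'accélération a(t) = 8·exp(-t). En intégrant l'accélération et en utilisant la condition initiale v(0) = -8, nous obtenons v(t) = -8·exp(-t). L'intégrale de la vitesse est la position. En utilisant x(0) = 8, nous obtenons x(t) = 8·exp(-t). De l'équation de la position x(t) = 8·exp(-t), nous substituons t = log(3) pour obtenir x = 8/3.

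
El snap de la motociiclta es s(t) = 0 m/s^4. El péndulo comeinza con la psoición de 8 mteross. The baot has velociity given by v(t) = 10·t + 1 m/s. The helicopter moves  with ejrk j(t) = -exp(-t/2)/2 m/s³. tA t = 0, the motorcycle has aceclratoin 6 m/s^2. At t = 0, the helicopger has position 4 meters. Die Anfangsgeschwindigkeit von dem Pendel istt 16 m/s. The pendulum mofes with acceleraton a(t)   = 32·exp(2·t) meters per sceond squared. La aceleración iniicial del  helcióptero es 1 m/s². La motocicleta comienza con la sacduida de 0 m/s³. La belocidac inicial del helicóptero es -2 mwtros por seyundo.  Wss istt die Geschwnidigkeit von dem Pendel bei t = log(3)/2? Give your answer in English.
We need to integrate our acceleration equation a(t) = 32·exp(2·t) 1 time. Integrating acceleration and using the initial condition v(0) = 16, we get v(t) = 16·exp(2·t). We have velocity v(t) = 16·exp(2·t). Substituting t = log(3)/2: v(log(3)/2) = 48.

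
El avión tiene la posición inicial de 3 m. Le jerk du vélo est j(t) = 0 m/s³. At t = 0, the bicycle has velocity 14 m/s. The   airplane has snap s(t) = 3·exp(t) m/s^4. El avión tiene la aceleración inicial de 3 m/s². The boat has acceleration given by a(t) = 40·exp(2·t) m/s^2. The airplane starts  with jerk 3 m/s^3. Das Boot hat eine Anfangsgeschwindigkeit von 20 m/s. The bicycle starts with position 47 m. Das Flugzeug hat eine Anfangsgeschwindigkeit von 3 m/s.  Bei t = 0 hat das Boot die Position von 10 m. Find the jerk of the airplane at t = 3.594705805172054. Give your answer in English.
To solve this, we need to take 1 integral of our snap equation s(t) = 3·exp(t). The integral of snap, with j(0) = 3, gives jerk: j(t) = 3·exp(t). From the given jerk equation j(t) = 3·exp(t), we substitute t = 3.594705805172054 to get j = 109.214964759097.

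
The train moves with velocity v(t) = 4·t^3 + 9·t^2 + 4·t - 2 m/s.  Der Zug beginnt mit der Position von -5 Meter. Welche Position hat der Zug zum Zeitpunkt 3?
Um dies zu lösen, müssen wir 1 Stammfunktion unserer Gleichung für die Geschwindigkeit v(t) = 4·t^3 + 9·t^2 + 4·t - 2 finden. Mit ∫v(t)dt und Anwendung von x(0) = -5, finden wir x(t) = t^4 + 3·t^3 + 2·t^2 - 2·t - 5. Aus der Gleichung für die Position x(t) = t^4 + 3·t^3 + 2·t^2 - 2·t - 5, setzen wir t = 3 ein und erhalten x = 169.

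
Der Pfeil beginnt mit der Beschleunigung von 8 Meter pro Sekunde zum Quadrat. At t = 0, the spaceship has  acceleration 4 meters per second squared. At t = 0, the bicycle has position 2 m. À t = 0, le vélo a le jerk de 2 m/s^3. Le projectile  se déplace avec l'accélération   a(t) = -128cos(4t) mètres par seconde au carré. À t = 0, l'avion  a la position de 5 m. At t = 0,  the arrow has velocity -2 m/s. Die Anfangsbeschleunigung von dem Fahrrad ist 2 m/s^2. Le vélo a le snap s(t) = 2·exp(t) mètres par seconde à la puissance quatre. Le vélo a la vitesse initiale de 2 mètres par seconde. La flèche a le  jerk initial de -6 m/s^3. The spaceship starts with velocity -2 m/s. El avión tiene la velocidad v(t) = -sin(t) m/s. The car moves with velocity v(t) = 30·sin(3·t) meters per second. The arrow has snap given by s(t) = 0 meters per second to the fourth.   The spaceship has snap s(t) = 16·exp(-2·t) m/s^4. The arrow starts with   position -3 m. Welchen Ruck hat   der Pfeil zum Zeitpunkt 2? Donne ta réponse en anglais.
To find the answer, we compute 1 antiderivative of s(t) = 0. Taking ∫s(t)dt and applying j(0) = -6, we find j(t) = -6. From the given jerk equation j(t) = -6, we substitute t = 2 to get j = -6.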